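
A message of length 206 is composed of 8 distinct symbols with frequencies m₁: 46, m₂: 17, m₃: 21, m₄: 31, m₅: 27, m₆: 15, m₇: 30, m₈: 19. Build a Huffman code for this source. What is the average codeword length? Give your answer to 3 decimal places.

Probabilities are the counts divided by 206.
Repeatedly combine the two least-probable nodes; the expected code length is the sum of the merged weights.
merge 15/206 + 17/206 → 16/103
merge 19/206 + 21/206 → 20/103
merge 27/206 + 15/103 → 57/206
merge 31/206 + 16/103 → 63/206
merge 20/103 + 23/103 → 43/103
merge 57/206 + 63/206 → 60/103
merge 43/103 + 60/103 → 1
L = 16/103 + 20/103 + 57/206 + 63/206 + 43/103 + 60/103 + 1 = 302/103 ≈ 2.932 bits/symbol.

2.932 bits/symbol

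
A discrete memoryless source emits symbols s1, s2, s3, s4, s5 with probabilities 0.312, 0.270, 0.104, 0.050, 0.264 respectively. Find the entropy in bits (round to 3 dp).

2.097 bits

H = −Σ pᵢ log₂ pᵢ.
−0.312·log₂(0.312) = 0.5243
−0.270·log₂(0.270) = 0.5100
−0.104·log₂(0.104) = 0.3396
−0.050·log₂(0.050) = 0.2161
−0.264·log₂(0.264) = 0.5072
Sum ≈ 2.0972 → 2.097 bits.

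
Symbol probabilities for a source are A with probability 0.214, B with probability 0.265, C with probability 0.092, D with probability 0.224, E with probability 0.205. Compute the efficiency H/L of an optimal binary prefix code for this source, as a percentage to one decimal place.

98.1%

Entropy H = −Σ p log₂ p ≈ 2.2526 bits.
Huffman merges: 23/250+41/200→297/1000; 107/500+28/125→219/500; 53/200+297/1000→281/500; 219/500+281/500→1. L = 2297/1000 ≈ 2.2970.
Efficiency = H/L = 2.2526/2.2970 = 98.1%.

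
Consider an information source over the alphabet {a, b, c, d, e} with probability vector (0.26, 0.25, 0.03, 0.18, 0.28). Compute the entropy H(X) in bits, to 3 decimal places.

2.117 bits

H = −Σ pᵢ log₂ pᵢ.
−0.26·log₂(0.26) = 0.5053
−0.25·log₂(0.25) = 0.5000
−0.03·log₂(0.03) = 0.1518
−0.18·log₂(0.18) = 0.4453
−0.28·log₂(0.28) = 0.5142
Sum ≈ 2.1166 → 2.117 bits.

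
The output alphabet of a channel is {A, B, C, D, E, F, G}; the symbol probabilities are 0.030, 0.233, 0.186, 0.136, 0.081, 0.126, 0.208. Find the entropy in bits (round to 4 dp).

H = −Σ pᵢ log₂ pᵢ.
−0.030·log₂(0.030) = 0.1518
−0.233·log₂(0.233) = 0.4897
−0.186·log₂(0.186) = 0.4514
−0.136·log₂(0.136) = 0.3915
−0.081·log₂(0.081) = 0.2937
−0.126·log₂(0.126) = 0.3766
−0.208·log₂(0.208) = 0.4712
Sum ≈ 2.6257 → 2.6257 bits.

2.6257 bits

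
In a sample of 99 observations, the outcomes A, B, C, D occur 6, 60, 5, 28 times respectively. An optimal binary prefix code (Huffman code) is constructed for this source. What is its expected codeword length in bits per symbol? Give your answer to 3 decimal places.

Probabilities are the counts divided by 99.
Repeatedly combine the two least-probable nodes; the expected code length is the sum of the merged weights.
merge 5/99 + 2/33 → 1/9
merge 1/9 + 28/99 → 13/33
merge 13/33 + 20/33 → 1
L = 1/9 + 13/33 + 1 = 149/99 ≈ 1.505 bits/symbol.

1.505 bits/symbol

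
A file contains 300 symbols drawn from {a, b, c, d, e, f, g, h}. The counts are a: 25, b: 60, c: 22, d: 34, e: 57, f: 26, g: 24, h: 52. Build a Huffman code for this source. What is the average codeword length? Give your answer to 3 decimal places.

Probabilities are the counts divided by 300.
Repeatedly combine the two least-probable nodes; the expected code length is the sum of the merged weights.
merge 11/150 + 2/25 → 23/150
merge 1/12 + 13/150 → 17/100
merge 17/150 + 23/150 → 4/15
merge 17/100 + 13/75 → 103/300
merge 19/100 + 1/5 → 39/100
merge 4/15 + 103/300 → 61/100
merge 39/100 + 61/100 → 1
L = 23/150 + 17/100 + 4/15 + 103/300 + 39/100 + 61/100 + 1 = 44/15 ≈ 2.933 bits/symbol.

2.933 bits/symbol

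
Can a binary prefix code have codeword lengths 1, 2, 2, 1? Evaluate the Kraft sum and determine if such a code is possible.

1.5; no

With common denominator 2^2 = 4: Σ 2^(−ℓᵢ) = 2/4 + 1/4 + 1/4 + 2/4 = 6/4 = 1.5.
Kraft's inequality requires Σ ≤ 1; here Σ = 1.5 > 1, so no such prefix code exists.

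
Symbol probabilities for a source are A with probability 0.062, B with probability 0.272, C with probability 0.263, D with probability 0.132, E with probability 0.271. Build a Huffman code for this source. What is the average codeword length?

2.194 bits/symbol

Repeatedly combine the two least-probable nodes; the expected code length is the sum of the merged weights.
merge 31/500 + 33/250 → 97/500
merge 97/500 + 263/1000 → 457/1000
merge 271/1000 + 34/125 → 543/1000
merge 457/1000 + 543/1000 → 1
L = 97/500 + 457/1000 + 543/1000 + 1 = 1097/500 = 2.194 bits/symbol.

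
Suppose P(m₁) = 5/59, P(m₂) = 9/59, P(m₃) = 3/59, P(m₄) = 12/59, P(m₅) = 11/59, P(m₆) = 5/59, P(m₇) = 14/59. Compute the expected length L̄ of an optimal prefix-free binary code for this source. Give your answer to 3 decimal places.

2.695 bits/symbol

Repeatedly combine the two least-probable nodes; the expected code length is the sum of the merged weights.
merge 3/59 + 5/59 → 8/59
merge 5/59 + 8/59 → 13/59
merge 9/59 + 11/59 → 20/59
merge 12/59 + 13/59 → 25/59
merge 14/59 + 20/59 → 34/59
merge 25/59 + 34/59 → 1
L = 8/59 + 13/59 + 20/59 + 25/59 + 34/59 + 1 = 159/59 ≈ 2.695 bits/symbol.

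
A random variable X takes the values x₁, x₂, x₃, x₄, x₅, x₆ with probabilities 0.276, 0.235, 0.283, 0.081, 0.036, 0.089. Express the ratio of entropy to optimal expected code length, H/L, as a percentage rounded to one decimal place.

98.8%

Entropy H = −Σ p log₂ p ≈ 2.2959 bits.
Huffman merges: 9/250+81/1000→117/1000; 89/1000+117/1000→103/500; 103/500+47/200→441/1000; 69/250+283/1000→559/1000; 441/1000+559/1000→1. L = 2323/1000 ≈ 2.3230.
Efficiency = H/L = 2.2959/2.3230 = 98.8%.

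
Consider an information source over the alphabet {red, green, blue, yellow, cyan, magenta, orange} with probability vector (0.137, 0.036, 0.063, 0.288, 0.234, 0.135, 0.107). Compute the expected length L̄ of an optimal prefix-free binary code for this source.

Repeatedly combine the two least-probable nodes; the expected code length is the sum of the merged weights.
merge 9/250 + 63/1000 → 99/1000
merge 99/1000 + 107/1000 → 103/500
merge 27/200 + 137/1000 → 34/125
merge 103/500 + 117/500 → 11/25
merge 34/125 + 36/125 → 14/25
merge 11/25 + 14/25 → 1
L = 99/1000 + 103/500 + 34/125 + 11/25 + 14/25 + 1 = 2577/1000 = 2.577 bits/symbol.

2.577 bits/symbol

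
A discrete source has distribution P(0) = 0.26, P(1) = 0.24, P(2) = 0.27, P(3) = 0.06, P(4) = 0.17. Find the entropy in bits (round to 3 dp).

H = −Σ pᵢ log₂ pᵢ.
−0.26·log₂(0.26) = 0.5053
−0.24·log₂(0.24) = 0.4941
−0.27·log₂(0.27) = 0.5100
−0.06·log₂(0.06) = 0.2435
−0.17·log₂(0.17) = 0.4346
Sum ≈ 2.1876 → 2.188 bits.

2.188 bits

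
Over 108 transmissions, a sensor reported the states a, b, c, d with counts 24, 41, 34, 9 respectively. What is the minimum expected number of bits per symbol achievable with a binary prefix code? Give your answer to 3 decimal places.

Probabilities are the counts divided by 108.
Repeatedly combine the two least-probable nodes; the expected code length is the sum of the merged weights.
merge 1/12 + 2/9 → 11/36
merge 11/36 + 17/54 → 67/108
merge 41/108 + 67/108 → 1
L = 11/36 + 67/108 + 1 = 52/27 ≈ 1.926 bits/symbol.

1.926 bits/symbol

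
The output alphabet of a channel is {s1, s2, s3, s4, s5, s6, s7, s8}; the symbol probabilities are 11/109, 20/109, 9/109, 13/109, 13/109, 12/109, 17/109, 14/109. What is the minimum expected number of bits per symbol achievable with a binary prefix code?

3 bits/symbol

Repeatedly combine the two least-probable nodes; the expected code length is the sum of the merged weights.
merge 9/109 + 11/109 → 20/109
merge 12/109 + 13/109 → 25/109
merge 13/109 + 14/109 → 27/109
merge 17/109 + 20/109 → 37/109
merge 20/109 + 25/109 → 45/109
merge 27/109 + 37/109 → 64/109
merge 45/109 + 64/109 → 1
L = 20/109 + 25/109 + 27/109 + 37/109 + 45/109 + 64/109 + 1 = 3 bits/symbol.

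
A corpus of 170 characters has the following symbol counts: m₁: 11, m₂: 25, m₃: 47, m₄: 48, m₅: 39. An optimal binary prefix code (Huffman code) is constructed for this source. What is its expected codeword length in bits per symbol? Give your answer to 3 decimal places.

2.212 bits/symbol

Probabilities are the counts divided by 170.
Repeatedly combine the two least-probable nodes; the expected code length is the sum of the merged weights.
merge 11/170 + 5/34 → 18/85
merge 18/85 + 39/170 → 15/34
merge 47/170 + 24/85 → 19/34
merge 15/34 + 19/34 → 1
L = 18/85 + 15/34 + 19/34 + 1 = 188/85 ≈ 2.212 bits/symbol.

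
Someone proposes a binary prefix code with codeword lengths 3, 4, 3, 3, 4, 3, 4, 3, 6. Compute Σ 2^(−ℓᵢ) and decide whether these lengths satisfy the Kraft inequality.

With common denominator 2^6 = 64: Σ 2^(−ℓᵢ) = 8/64 + 4/64 + 8/64 + 8/64 + 4/64 + 8/64 + 4/64 + 8/64 + 1/64 = 53/64 = 0.828125.
Kraft's inequality requires Σ ≤ 1; here Σ = 0.828125 ≤ 1, so such a prefix code exists.

0.828125; yes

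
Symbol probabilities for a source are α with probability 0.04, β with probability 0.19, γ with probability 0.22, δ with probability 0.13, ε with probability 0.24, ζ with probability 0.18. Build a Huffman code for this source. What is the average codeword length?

2.52 bits/symbol

Repeatedly combine the two least-probable nodes; the expected code length is the sum of the merged weights.
merge 1/25 + 13/100 → 17/100
merge 17/100 + 9/50 → 7/20
merge 19/100 + 11/50 → 41/100
merge 6/25 + 7/20 → 59/100
merge 41/100 + 59/100 → 1
L = 17/100 + 7/20 + 41/100 + 59/100 + 1 = 63/25 = 2.52 bits/symbol.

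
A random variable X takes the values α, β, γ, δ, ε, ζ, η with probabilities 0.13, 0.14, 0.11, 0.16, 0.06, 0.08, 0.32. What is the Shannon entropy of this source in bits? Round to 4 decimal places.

H = −Σ pᵢ log₂ pᵢ.
−0.13·log₂(0.13) = 0.3826
−0.14·log₂(0.14) = 0.3971
−0.11·log₂(0.11) = 0.3503
−0.16·log₂(0.16) = 0.4230
−0.06·log₂(0.06) = 0.2435
−0.08·log₂(0.08) = 0.2915
−0.32·log₂(0.32) = 0.5260
Sum ≈ 2.6141 → 2.6141 bits.

2.6141 bits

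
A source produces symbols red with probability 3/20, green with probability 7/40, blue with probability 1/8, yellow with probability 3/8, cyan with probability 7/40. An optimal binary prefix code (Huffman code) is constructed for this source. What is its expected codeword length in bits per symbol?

2.25 bits/symbol

Repeatedly combine the two least-probable nodes; the expected code length is the sum of the merged weights.
merge 1/8 + 3/20 → 11/40
merge 7/40 + 7/40 → 7/20
merge 11/40 + 7/20 → 5/8
merge 3/8 + 5/8 → 1
L = 11/40 + 7/20 + 5/8 + 1 = 9/4 = 2.25 bits/symbol.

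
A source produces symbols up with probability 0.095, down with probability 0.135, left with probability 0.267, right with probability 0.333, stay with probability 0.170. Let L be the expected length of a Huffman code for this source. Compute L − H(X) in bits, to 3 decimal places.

Entropy H = −Σ p log₂ p ≈ 2.1841 bits.
Huffman merges: 19/200+27/200→23/100; 17/100+23/100→2/5; 267/1000+333/1000→3/5; 2/5+3/5→1. L = 223/100 ≈ 2.2300.
L − H = 2.2300 − 2.1841 = 0.046 bits.

0.046 bits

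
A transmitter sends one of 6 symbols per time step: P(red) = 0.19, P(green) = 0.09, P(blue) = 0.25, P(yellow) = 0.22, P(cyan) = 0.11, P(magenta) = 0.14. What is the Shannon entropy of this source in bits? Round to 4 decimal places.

H = −Σ pᵢ log₂ pᵢ.
−0.19·log₂(0.19) = 0.4552
−0.09·log₂(0.09) = 0.3127
−0.25·log₂(0.25) = 0.5000
−0.22·log₂(0.22) = 0.4806
−0.11·log₂(0.11) = 0.3503
−0.14·log₂(0.14) = 0.3971
Sum ≈ 2.4959 → 2.4959 bits.

2.4959 bits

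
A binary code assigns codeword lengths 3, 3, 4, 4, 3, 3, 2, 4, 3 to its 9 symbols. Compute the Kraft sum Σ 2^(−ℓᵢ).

With common denominator 2^4 = 16: Σ 2^(−ℓᵢ) = 2/16 + 2/16 + 1/16 + 1/16 + 2/16 + 2/16 + 4/16 + 1/16 + 2/16 = 17/16 = 1.0625.

1.0625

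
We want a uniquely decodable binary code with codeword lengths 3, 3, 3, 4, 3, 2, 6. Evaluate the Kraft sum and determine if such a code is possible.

0.828125; yes

With common denominator 2^6 = 64: Σ 2^(−ℓᵢ) = 8/64 + 8/64 + 8/64 + 4/64 + 8/64 + 16/64 + 1/64 = 53/64 = 0.828125.
Kraft's inequality requires Σ ≤ 1; here Σ = 0.828125 ≤ 1, so such a prefix code exists.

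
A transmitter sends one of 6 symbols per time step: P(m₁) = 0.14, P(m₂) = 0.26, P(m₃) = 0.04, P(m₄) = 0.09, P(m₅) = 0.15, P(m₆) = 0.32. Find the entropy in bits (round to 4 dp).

2.3374 bits

H = −Σ pᵢ log₂ pᵢ.
−0.14·log₂(0.14) = 0.3971
−0.26·log₂(0.26) = 0.5053
−0.04·log₂(0.04) = 0.1858
−0.09·log₂(0.09) = 0.3127
−0.15·log₂(0.15) = 0.4105
−0.32·log₂(0.32) = 0.5260
Sum ≈ 2.3374 → 2.3374 bits.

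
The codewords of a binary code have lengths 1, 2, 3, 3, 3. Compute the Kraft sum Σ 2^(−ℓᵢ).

1.125

With common denominator 2^3 = 8: Σ 2^(−ℓᵢ) = 4/8 + 2/8 + 1/8 + 1/8 + 1/8 = 9/8 = 1.125.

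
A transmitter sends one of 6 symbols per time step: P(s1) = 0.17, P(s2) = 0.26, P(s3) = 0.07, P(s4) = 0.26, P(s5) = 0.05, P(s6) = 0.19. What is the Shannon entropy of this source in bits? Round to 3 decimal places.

2.385 bits

H = −Σ pᵢ log₂ pᵢ.
−0.17·log₂(0.17) = 0.4346
−0.26·log₂(0.26) = 0.5053
−0.07·log₂(0.07) = 0.2686
−0.26·log₂(0.26) = 0.5053
−0.05·log₂(0.05) = 0.2161
−0.19·log₂(0.19) = 0.4552
Sum ≈ 2.3850 → 2.385 bits.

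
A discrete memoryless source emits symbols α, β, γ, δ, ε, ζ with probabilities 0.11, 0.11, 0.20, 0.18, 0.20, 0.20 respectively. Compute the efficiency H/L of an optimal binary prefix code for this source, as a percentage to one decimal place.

97.7%

Entropy H = −Σ p log₂ p ≈ 2.5390 bits.
Huffman merges: 11/100+11/100→11/50; 9/50+1/5→19/50; 1/5+1/5→2/5; 11/50+19/50→3/5; 2/5+3/5→1. L = 13/5 ≈ 2.6000.
Efficiency = H/L = 2.5390/2.6000 = 97.7%.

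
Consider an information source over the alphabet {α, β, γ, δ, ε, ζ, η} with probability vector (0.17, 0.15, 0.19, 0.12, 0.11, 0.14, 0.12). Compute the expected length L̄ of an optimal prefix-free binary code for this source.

2.81 bits/symbol

Repeatedly combine the two least-probable nodes; the expected code length is the sum of the merged weights.
merge 11/100 + 3/25 → 23/100
merge 3/25 + 7/50 → 13/50
merge 3/20 + 17/100 → 8/25
merge 19/100 + 23/100 → 21/50
merge 13/50 + 8/25 → 29/50
merge 21/50 + 29/50 → 1
L = 23/100 + 13/50 + 8/25 + 21/50 + 29/50 + 1 = 281/100 = 2.81 bits/symbol.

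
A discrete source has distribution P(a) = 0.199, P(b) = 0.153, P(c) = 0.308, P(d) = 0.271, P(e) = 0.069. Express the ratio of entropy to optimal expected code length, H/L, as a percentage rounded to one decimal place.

98.0%

Entropy H = −Σ p log₂ p ≈ 2.1778 bits.
Huffman merges: 69/1000+153/1000→111/500; 199/1000+111/500→421/1000; 271/1000+77/250→579/1000; 421/1000+579/1000→1. L = 1111/500 ≈ 2.2220.
Efficiency = H/L = 2.1778/2.2220 = 98.0%.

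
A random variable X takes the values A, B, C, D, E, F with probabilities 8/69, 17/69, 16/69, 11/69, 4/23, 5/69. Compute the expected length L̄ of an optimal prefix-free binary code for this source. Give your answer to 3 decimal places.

2.522 bits/symbol

Repeatedly combine the two least-probable nodes; the expected code length is the sum of the merged weights.
merge 5/69 + 8/69 → 13/69
merge 11/69 + 4/23 → 1/3
merge 13/69 + 16/69 → 29/69
merge 17/69 + 1/3 → 40/69
merge 29/69 + 40/69 → 1
L = 13/69 + 1/3 + 29/69 + 40/69 + 1 = 58/23 ≈ 2.522 bits/symbol.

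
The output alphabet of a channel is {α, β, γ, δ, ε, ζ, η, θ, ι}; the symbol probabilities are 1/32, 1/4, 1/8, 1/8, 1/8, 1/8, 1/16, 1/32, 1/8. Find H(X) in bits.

2.9375 bits

Each probability is a power of 1/2, so log₂(1/p) is an integer.
H = Σ p·log₂(1/p) = 1/32·5 + 1/4·2 + 1/8·3 + 1/8·3 + 1/8·3 + 1/8·3 + 1/16·4 + 1/32·5 + 1/8·3 = 2.9375 bits.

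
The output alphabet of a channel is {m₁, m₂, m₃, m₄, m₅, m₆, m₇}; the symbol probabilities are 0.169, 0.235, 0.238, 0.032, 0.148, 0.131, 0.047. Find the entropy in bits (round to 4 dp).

2.5756 bits

H = −Σ pᵢ log₂ pᵢ.
−0.169·log₂(0.169) = 0.4335
−0.235·log₂(0.235) = 0.4910
−0.238·log₂(0.238) = 0.4929
−0.032·log₂(0.032) = 0.1589
−0.148·log₂(0.148) = 0.4079
−0.131·log₂(0.131) = 0.3841
−0.047·log₂(0.047) = 0.2073
Sum ≈ 2.5756 → 2.5756 bits.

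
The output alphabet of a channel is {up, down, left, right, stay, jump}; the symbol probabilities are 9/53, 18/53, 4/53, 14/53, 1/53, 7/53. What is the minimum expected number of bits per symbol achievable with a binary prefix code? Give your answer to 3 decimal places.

2.321 bits/symbol

Repeatedly combine the two least-probable nodes; the expected code length is the sum of the merged weights.
merge 1/53 + 4/53 → 5/53
merge 5/53 + 7/53 → 12/53
merge 9/53 + 12/53 → 21/53
merge 14/53 + 18/53 → 32/53
merge 21/53 + 32/53 → 1
L = 5/53 + 12/53 + 21/53 + 32/53 + 1 = 123/53 ≈ 2.321 bits/symbol.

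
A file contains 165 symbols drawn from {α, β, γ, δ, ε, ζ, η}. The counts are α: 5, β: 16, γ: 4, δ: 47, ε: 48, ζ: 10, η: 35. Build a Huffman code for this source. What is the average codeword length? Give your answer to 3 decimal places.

2.382 bits/symbol

Probabilities are the counts divided by 165.
Repeatedly combine the two least-probable nodes; the expected code length is the sum of the merged weights.
merge 4/165 + 1/33 → 3/55
merge 3/55 + 2/33 → 19/165
merge 16/165 + 19/165 → 7/33
merge 7/33 + 7/33 → 14/33
merge 47/165 + 16/55 → 19/33
merge 14/33 + 19/33 → 1
L = 3/55 + 19/165 + 7/33 + 14/33 + 19/33 + 1 = 131/55 ≈ 2.382 bits/symbol.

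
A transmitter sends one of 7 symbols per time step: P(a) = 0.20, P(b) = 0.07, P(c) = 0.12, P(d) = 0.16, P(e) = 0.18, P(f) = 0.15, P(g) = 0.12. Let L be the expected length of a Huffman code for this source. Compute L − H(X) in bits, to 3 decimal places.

Entropy H = −Σ p log₂ p ≈ 2.7459 bits.
Huffman merges: 7/100+3/25→19/100; 3/25+3/20→27/100; 4/25+9/50→17/50; 19/100+1/5→39/100; 27/100+17/50→61/100; 39/100+61/100→1. L = 14/5 ≈ 2.8000.
L − H = 2.8000 − 2.7459 = 0.054 bits.

0.054 bits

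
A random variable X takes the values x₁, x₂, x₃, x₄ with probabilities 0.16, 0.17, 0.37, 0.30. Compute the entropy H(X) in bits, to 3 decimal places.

1.909 bits

H = −Σ pᵢ log₂ pᵢ.
−0.16·log₂(0.16) = 0.4230
−0.17·log₂(0.17) = 0.4346
−0.37·log₂(0.37) = 0.5307
−0.30·log₂(0.30) = 0.5211
Sum ≈ 1.9094 → 1.909 bits.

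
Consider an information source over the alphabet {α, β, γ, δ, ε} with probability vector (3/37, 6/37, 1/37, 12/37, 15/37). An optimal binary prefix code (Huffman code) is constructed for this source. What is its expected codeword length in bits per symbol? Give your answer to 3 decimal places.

Repeatedly combine the two least-probable nodes; the expected code length is the sum of the merged weights.
merge 1/37 + 3/37 → 4/37
merge 4/37 + 6/37 → 10/37
merge 10/37 + 12/37 → 22/37
merge 15/37 + 22/37 → 1
L = 4/37 + 10/37 + 22/37 + 1 = 73/37 ≈ 1.973 bits/symbol.

1.973 bits/symbol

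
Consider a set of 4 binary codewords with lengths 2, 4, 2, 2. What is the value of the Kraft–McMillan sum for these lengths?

0.8125

With common denominator 2^4 = 16: Σ 2^(−ℓᵢ) = 4/16 + 1/16 + 4/16 + 4/16 = 13/16 = 0.8125.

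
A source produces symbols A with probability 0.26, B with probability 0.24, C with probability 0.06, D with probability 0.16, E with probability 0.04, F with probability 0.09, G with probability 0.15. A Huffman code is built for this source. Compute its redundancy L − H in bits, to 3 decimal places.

Entropy H = −Σ p log₂ p ≈ 2.5749 bits.
Huffman merges: 1/25+3/50→1/10; 9/100+1/10→19/100; 3/20+4/25→31/100; 19/100+6/25→43/100; 13/50+31/100→57/100; 43/100+57/100→1. L = 13/5 ≈ 2.6000.
L − H = 2.6000 − 2.5749 = 0.025 bits.

0.025 bits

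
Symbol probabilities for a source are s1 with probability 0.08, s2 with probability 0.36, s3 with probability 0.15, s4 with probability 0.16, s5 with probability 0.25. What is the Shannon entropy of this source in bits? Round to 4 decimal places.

2.1557 bits

H = −Σ pᵢ log₂ pᵢ.
−0.08·log₂(0.08) = 0.2915
−0.36·log₂(0.36) = 0.5306
−0.15·log₂(0.15) = 0.4105
−0.16·log₂(0.16) = 0.4230
−0.25·log₂(0.25) = 0.5000
Sum ≈ 2.1557 → 2.1557 bits.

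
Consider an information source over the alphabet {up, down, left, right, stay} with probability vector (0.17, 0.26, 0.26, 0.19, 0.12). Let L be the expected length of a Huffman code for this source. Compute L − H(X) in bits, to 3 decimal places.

0.023 bits

Entropy H = −Σ p log₂ p ≈ 2.2675 bits.
Huffman merges: 3/25+17/100→29/100; 19/100+13/50→9/20; 13/50+29/100→11/20; 9/20+11/20→1. L = 229/100 ≈ 2.2900.
L − H = 2.2900 − 2.2675 = 0.023 bits.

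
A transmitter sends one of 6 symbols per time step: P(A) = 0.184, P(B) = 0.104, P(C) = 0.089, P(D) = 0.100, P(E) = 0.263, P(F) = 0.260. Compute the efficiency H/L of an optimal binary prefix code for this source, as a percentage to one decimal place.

98.7%

Entropy H = −Σ p log₂ p ≈ 2.4438 bits.
Huffman merges: 89/1000+1/10→189/1000; 13/125+23/125→36/125; 189/1000+13/50→449/1000; 263/1000+36/125→551/1000; 449/1000+551/1000→1. L = 2477/1000 ≈ 2.4770.
Efficiency = H/L = 2.4438/2.4770 = 98.7%.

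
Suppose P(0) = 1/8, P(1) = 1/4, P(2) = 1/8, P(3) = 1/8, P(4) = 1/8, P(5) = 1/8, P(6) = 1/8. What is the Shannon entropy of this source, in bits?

2.75 bits

Each probability is a power of 1/2, so log₂(1/p) is an integer.
H = Σ p·log₂(1/p) = 1/8·3 + 1/4·2 + 1/8·3 + 1/8·3 + 1/8·3 + 1/8·3 + 1/8·3 = 2.75 bits.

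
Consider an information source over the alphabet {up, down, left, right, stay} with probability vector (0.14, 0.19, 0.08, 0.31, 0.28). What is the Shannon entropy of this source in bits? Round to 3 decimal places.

H = −Σ pᵢ log₂ pᵢ.
−0.14·log₂(0.14) = 0.3971
−0.19·log₂(0.19) = 0.4552
−0.08·log₂(0.08) = 0.2915
−0.31·log₂(0.31) = 0.5238
−0.28·log₂(0.28) = 0.5142
Sum ≈ 2.1819 → 2.182 bits.

2.182 bits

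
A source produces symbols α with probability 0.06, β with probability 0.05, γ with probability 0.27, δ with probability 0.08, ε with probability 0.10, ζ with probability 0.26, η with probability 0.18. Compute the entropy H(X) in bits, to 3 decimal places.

2.544 bits

H = −Σ pᵢ log₂ pᵢ.
−0.06·log₂(0.06) = 0.2435
−0.05·log₂(0.05) = 0.2161
−0.27·log₂(0.27) = 0.5100
−0.08·log₂(0.08) = 0.2915
−0.10·log₂(0.10) = 0.3322
−0.26·log₂(0.26) = 0.5053
−0.18·log₂(0.18) = 0.4453
Sum ≈ 2.5439 → 2.544 bits.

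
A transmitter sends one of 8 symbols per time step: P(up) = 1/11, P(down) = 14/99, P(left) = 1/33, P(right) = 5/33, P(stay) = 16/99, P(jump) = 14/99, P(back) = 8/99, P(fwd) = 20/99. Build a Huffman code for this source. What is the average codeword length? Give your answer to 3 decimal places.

Repeatedly combine the two least-probable nodes; the expected code length is the sum of the merged weights.
merge 1/33 + 8/99 → 1/9
merge 1/11 + 1/9 → 20/99
merge 14/99 + 14/99 → 28/99
merge 5/33 + 16/99 → 31/99
merge 20/99 + 20/99 → 40/99
merge 28/99 + 31/99 → 59/99
merge 40/99 + 59/99 → 1
L = 1/9 + 20/99 + 28/99 + 31/99 + 40/99 + 59/99 + 1 = 32/11 ≈ 2.909 bits/symbol.

2.909 bits/symbol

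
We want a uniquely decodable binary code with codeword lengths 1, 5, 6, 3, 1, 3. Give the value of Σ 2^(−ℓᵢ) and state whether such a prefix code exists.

With common denominator 2^6 = 64: Σ 2^(−ℓᵢ) = 32/64 + 2/64 + 1/64 + 8/64 + 32/64 + 8/64 = 83/64 = 1.296875.
Kraft's inequality requires Σ ≤ 1; here Σ = 1.296875 > 1, so no such prefix code exists.

1.296875; no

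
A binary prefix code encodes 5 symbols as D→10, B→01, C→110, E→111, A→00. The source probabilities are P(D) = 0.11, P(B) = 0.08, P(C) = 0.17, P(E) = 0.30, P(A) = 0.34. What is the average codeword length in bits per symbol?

2.47 bits/symbol

L̄ = Σ pᵢ·ℓᵢ = 0.11·2 + 0.08·2 + 0.17·3 + 0.30·3 + 0.34·2 = 2.47 bits/symbol.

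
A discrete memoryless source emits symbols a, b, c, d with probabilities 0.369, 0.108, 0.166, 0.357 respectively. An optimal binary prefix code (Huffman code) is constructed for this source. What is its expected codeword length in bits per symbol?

Repeatedly combine the two least-probable nodes; the expected code length is the sum of the merged weights.
merge 27/250 + 83/500 → 137/500
merge 137/500 + 357/1000 → 631/1000
merge 369/1000 + 631/1000 → 1
L = 137/500 + 631/1000 + 1 = 381/200 = 1.905 bits/symbol.

1.905 bits/symbol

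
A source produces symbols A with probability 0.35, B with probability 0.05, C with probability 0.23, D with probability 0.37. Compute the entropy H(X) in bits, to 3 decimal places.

H = −Σ pᵢ log₂ pᵢ.
−0.35·log₂(0.35) = 0.5301
−0.05·log₂(0.05) = 0.2161
−0.23·log₂(0.23) = 0.4877
−0.37·log₂(0.37) = 0.5307
Sum ≈ 1.7646 → 1.765 bits.

1.765 bits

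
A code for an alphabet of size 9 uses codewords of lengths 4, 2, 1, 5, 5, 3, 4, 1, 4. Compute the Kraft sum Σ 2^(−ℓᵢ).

With common denominator 2^5 = 32: Σ 2^(−ℓᵢ) = 2/32 + 8/32 + 16/32 + 1/32 + 1/32 + 4/32 + 2/32 + 16/32 + 2/32 = 52/32 = 1.625.

1.625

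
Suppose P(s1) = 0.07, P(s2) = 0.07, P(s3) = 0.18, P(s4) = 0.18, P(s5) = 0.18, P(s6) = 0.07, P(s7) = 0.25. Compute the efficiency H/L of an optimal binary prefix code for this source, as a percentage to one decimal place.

Entropy H = −Σ p log₂ p ≈ 2.6416 bits.
Huffman merges: 7/100+7/100→7/50; 7/100+7/50→21/100; 9/50+9/50→9/25; 9/50+21/100→39/100; 1/4+9/25→61/100; 39/100+61/100→1. L = 271/100 ≈ 2.7100.
Efficiency = H/L = 2.6416/2.7100 = 97.5%.

97.5%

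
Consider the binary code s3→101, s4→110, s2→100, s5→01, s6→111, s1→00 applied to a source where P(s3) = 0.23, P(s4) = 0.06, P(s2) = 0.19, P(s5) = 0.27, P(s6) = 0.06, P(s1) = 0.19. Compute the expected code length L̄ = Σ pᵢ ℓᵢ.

L̄ = Σ pᵢ·ℓᵢ = 0.23·3 + 0.06·3 + 0.19·3 + 0.27·2 + 0.06·3 + 0.19·2 = 2.54 bits/symbol.

2.54 bits/symbol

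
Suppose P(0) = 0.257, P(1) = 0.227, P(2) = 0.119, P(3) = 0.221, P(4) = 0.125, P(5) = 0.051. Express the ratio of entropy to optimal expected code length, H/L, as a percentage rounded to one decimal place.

Entropy H = −Σ p log₂ p ≈ 2.4301 bits.
Huffman merges: 51/1000+119/1000→17/100; 1/8+17/100→59/200; 221/1000+227/1000→56/125; 257/1000+59/200→69/125; 56/125+69/125→1. L = 493/200 ≈ 2.4650.
Efficiency = H/L = 2.4301/2.4650 = 98.6%.

98.6%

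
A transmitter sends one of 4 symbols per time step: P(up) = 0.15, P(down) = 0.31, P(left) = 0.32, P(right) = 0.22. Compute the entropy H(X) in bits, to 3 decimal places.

1.941 bits

H = −Σ pᵢ log₂ pᵢ.
−0.15·log₂(0.15) = 0.4105
−0.31·log₂(0.31) = 0.5238
−0.32·log₂(0.32) = 0.5260
−0.22·log₂(0.22) = 0.4806
Sum ≈ 1.9409 → 1.941 bits.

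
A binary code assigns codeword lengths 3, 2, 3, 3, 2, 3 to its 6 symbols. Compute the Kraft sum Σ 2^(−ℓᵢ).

With common denominator 2^3 = 8: Σ 2^(−ℓᵢ) = 1/8 + 2/8 + 1/8 + 1/8 + 2/8 + 1/8 = 8/8 = 1.

1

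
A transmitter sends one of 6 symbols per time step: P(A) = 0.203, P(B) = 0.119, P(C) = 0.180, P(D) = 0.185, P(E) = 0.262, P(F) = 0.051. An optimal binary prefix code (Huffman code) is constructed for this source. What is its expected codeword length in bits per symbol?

2.52 bits/symbol

Repeatedly combine the two least-probable nodes; the expected code length is the sum of the merged weights.
merge 51/1000 + 119/1000 → 17/100
merge 17/100 + 9/50 → 7/20
merge 37/200 + 203/1000 → 97/250
merge 131/500 + 7/20 → 153/250
merge 97/250 + 153/250 → 1
L = 17/100 + 7/20 + 97/250 + 153/250 + 1 = 63/25 = 2.52 bits/symbol.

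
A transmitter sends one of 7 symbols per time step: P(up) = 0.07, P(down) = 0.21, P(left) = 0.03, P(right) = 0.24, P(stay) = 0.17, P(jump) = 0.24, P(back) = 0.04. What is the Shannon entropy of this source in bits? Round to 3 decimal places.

2.502 bits

H = −Σ pᵢ log₂ pᵢ.
−0.07·log₂(0.07) = 0.2686
−0.21·log₂(0.21) = 0.4728
−0.03·log₂(0.03) = 0.1518
−0.24·log₂(0.24) = 0.4941
−0.17·log₂(0.17) = 0.4346
−0.24·log₂(0.24) = 0.4941
−0.04·log₂(0.04) = 0.1858
Sum ≈ 2.5018 → 2.502 bits.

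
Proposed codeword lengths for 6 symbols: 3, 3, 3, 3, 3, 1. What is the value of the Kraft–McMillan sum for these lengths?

1.125

With common denominator 2^3 = 8: Σ 2^(−ℓᵢ) = 1/8 + 1/8 + 1/8 + 1/8 + 1/8 + 4/8 = 9/8 = 1.125.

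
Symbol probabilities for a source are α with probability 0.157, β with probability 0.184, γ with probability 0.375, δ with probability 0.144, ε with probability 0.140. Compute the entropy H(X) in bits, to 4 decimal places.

2.1991 bits

H = −Σ pᵢ log₂ pᵢ.
−0.157·log₂(0.157) = 0.4194
−0.184·log₂(0.184) = 0.4494
−0.375·log₂(0.375) = 0.5306
−0.144·log₂(0.144) = 0.4026
−0.140·log₂(0.140) = 0.3971
Sum ≈ 2.1991 → 2.1991 bits.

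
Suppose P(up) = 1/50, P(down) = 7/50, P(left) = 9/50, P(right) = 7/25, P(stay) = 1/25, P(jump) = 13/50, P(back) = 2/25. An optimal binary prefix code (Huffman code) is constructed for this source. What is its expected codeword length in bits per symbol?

Repeatedly combine the two least-probable nodes; the expected code length is the sum of the merged weights.
merge 1/50 + 1/25 → 3/50
merge 3/50 + 2/25 → 7/50
merge 7/50 + 7/50 → 7/25
merge 9/50 + 13/50 → 11/25
merge 7/25 + 7/25 → 14/25
merge 11/25 + 14/25 → 1
L = 3/50 + 7/50 + 7/25 + 11/25 + 14/25 + 1 = 62/25 = 2.48 bits/symbol.

2.48 bits/symbol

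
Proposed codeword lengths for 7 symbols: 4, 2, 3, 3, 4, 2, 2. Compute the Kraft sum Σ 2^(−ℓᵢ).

1.125

With common denominator 2^4 = 16: Σ 2^(−ℓᵢ) = 1/16 + 4/16 + 2/16 + 2/16 + 1/16 + 4/16 + 4/16 = 18/16 = 1.125.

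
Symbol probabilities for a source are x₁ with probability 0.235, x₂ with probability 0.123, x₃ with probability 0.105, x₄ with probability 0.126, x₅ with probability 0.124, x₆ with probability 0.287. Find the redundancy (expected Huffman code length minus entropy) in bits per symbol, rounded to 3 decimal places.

Entropy H = −Σ p log₂ p ≈ 2.4711 bits.
Huffman merges: 21/200+123/1000→57/250; 31/250+63/500→1/4; 57/250+47/200→463/1000; 1/4+287/1000→537/1000; 463/1000+537/1000→1. L = 1239/500 ≈ 2.4780.
L − H = 2.4780 − 2.4711 = 0.007 bits.

0.007 bits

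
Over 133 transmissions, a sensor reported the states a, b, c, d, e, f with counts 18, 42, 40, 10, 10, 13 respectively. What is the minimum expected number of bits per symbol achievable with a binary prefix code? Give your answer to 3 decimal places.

2.383 bits/symbol

Probabilities are the counts divided by 133.
Repeatedly combine the two least-probable nodes; the expected code length is the sum of the merged weights.
merge 10/133 + 10/133 → 20/133
merge 13/133 + 18/133 → 31/133
merge 20/133 + 31/133 → 51/133
merge 40/133 + 6/19 → 82/133
merge 51/133 + 82/133 → 1
L = 20/133 + 31/133 + 51/133 + 82/133 + 1 = 317/133 ≈ 2.383 bits/symbol.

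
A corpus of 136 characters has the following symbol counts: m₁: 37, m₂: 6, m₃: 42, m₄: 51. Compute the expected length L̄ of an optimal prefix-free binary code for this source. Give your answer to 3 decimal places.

Probabilities are the counts divided by 136.
Repeatedly combine the two least-probable nodes; the expected code length is the sum of the merged weights.
merge 3/68 + 37/136 → 43/136
merge 21/68 + 43/136 → 5/8
merge 3/8 + 5/8 → 1
L = 43/136 + 5/8 + 1 = 33/17 ≈ 1.941 bits/symbol.

1.941 bits/symbol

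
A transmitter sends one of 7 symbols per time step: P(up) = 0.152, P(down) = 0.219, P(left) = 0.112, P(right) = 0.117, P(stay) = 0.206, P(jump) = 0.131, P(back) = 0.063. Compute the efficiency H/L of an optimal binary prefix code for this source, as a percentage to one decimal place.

98.7%

Entropy H = −Σ p log₂ p ≈ 2.7138 bits.
Huffman merges: 63/1000+14/125→7/40; 117/1000+131/1000→31/125; 19/125+7/40→327/1000; 103/500+219/1000→17/40; 31/125+327/1000→23/40; 17/40+23/40→1. L = 11/4 ≈ 2.7500.
Efficiency = H/L = 2.7138/2.7500 = 98.7%.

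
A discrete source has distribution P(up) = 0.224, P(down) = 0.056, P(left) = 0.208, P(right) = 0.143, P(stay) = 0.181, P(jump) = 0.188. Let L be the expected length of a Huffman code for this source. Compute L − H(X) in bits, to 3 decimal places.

Entropy H = −Σ p log₂ p ≈ 2.4884 bits.
Huffman merges: 7/125+143/1000→199/1000; 181/1000+47/250→369/1000; 199/1000+26/125→407/1000; 28/125+369/1000→593/1000; 407/1000+593/1000→1. L = 321/125 ≈ 2.5680.
L − H = 2.5680 − 2.4884 = 0.080 bits.

0.080 bits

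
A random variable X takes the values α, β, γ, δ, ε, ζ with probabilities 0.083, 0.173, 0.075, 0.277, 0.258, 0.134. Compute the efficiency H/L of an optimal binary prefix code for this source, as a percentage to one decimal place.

98.9%

Entropy H = −Σ p log₂ p ≈ 2.4220 bits.
Huffman merges: 3/40+83/1000→79/500; 67/500+79/500→73/250; 173/1000+129/500→431/1000; 277/1000+73/250→569/1000; 431/1000+569/1000→1. L = 49/20 ≈ 2.4500.
Efficiency = H/L = 2.4220/2.4500 = 98.9%.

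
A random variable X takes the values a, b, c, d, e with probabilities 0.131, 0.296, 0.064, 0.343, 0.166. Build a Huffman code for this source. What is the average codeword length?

2.195 bits/symbol

Repeatedly combine the two least-probable nodes; the expected code length is the sum of the merged weights.
merge 8/125 + 131/1000 → 39/200
merge 83/500 + 39/200 → 361/1000
merge 37/125 + 343/1000 → 639/1000
merge 361/1000 + 639/1000 → 1
L = 39/200 + 361/1000 + 639/1000 + 1 = 439/200 = 2.195 bits/symbol.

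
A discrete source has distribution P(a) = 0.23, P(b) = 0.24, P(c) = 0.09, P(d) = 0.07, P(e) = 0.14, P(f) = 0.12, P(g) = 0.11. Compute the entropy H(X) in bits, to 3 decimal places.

2.677 bits

H = −Σ pᵢ log₂ pᵢ.
−0.23·log₂(0.23) = 0.4877
−0.24·log₂(0.24) = 0.4941
−0.09·log₂(0.09) = 0.3127
−0.07·log₂(0.07) = 0.2686
−0.14·log₂(0.14) = 0.3971
−0.12·log₂(0.12) = 0.3671
−0.11·log₂(0.11) = 0.3503
Sum ≈ 2.6775 → 2.677 bits.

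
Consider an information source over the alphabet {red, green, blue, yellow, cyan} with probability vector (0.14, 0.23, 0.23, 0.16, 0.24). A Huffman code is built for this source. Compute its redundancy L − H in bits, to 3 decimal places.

0.010 bits

Entropy H = −Σ p log₂ p ≈ 2.2896 bits.
Huffman merges: 7/50+4/25→3/10; 23/100+23/100→23/50; 6/25+3/10→27/50; 23/50+27/50→1. L = 23/10 ≈ 2.3000.
L − H = 2.3000 − 2.2896 = 0.010 bits.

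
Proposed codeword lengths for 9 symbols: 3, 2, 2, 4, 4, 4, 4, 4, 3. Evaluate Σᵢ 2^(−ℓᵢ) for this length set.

With common denominator 2^4 = 16: Σ 2^(−ℓᵢ) = 2/16 + 4/16 + 4/16 + 1/16 + 1/16 + 1/16 + 1/16 + 1/16 + 2/16 = 17/16 = 1.0625.

1.0625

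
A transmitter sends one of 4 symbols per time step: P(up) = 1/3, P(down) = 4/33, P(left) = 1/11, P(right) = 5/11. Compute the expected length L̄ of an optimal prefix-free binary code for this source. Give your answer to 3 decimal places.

Repeatedly combine the two least-probable nodes; the expected code length is the sum of the merged weights.
merge 1/11 + 4/33 → 7/33
merge 7/33 + 1/3 → 6/11
merge 5/11 + 6/11 → 1
L = 7/33 + 6/11 + 1 = 58/33 ≈ 1.758 bits/symbol.

1.758 bits/symbol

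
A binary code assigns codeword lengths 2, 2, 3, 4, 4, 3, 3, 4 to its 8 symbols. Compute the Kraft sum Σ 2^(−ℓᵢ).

1.0625

With common denominator 2^4 = 16: Σ 2^(−ℓᵢ) = 4/16 + 4/16 + 2/16 + 1/16 + 1/16 + 2/16 + 2/16 + 1/16 = 17/16 = 1.0625.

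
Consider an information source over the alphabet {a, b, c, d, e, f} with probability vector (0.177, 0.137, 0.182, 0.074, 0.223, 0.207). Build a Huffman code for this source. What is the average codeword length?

2.57 bits/symbol

Repeatedly combine the two least-probable nodes; the expected code length is the sum of the merged weights.
merge 37/500 + 137/1000 → 211/1000
merge 177/1000 + 91/500 → 359/1000
merge 207/1000 + 211/1000 → 209/500
merge 223/1000 + 359/1000 → 291/500
merge 209/500 + 291/500 → 1
L = 211/1000 + 359/1000 + 209/500 + 291/500 + 1 = 257/100 = 2.57 bits/symbol.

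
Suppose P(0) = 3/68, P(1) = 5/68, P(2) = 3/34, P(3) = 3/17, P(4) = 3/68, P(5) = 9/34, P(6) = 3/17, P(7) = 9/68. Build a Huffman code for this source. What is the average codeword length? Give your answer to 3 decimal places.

Repeatedly combine the two least-probable nodes; the expected code length is the sum of the merged weights.
merge 3/68 + 3/68 → 3/34
merge 5/68 + 3/34 → 11/68
merge 3/34 + 9/68 → 15/68
merge 11/68 + 3/17 → 23/68
merge 3/17 + 15/68 → 27/68
merge 9/34 + 23/68 → 41/68
merge 27/68 + 41/68 → 1
L = 3/34 + 11/68 + 15/68 + 23/68 + 27/68 + 41/68 + 1 = 191/68 ≈ 2.809 bits/symbol.

2.809 bits/symbol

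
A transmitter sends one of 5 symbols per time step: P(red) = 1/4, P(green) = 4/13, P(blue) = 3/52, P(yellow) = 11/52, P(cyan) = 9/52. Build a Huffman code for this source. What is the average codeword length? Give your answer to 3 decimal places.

Repeatedly combine the two least-probable nodes; the expected code length is the sum of the merged weights.
merge 3/52 + 9/52 → 3/13
merge 11/52 + 3/13 → 23/52
merge 1/4 + 4/13 → 29/52
merge 23/52 + 29/52 → 1
L = 3/13 + 23/52 + 29/52 + 1 = 29/13 ≈ 2.231 bits/symbol.

2.231 bits/symbol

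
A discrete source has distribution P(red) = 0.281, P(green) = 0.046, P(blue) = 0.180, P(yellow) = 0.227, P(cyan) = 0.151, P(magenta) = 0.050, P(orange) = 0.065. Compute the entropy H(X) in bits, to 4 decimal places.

H = −Σ pᵢ log₂ pᵢ.
−0.281·log₂(0.281) = 0.5146
−0.046·log₂(0.046) = 0.2043
−0.180·log₂(0.180) = 0.4453
−0.227·log₂(0.227) = 0.4856
−0.151·log₂(0.151) = 0.4118
−0.050·log₂(0.050) = 0.2161
−0.065·log₂(0.065) = 0.2563
Sum ≈ 2.5341 → 2.5341 bits.

2.5341 bits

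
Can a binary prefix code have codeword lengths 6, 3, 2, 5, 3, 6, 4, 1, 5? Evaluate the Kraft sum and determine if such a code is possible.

1.15625; no

With common denominator 2^6 = 64: Σ 2^(−ℓᵢ) = 1/64 + 8/64 + 16/64 + 2/64 + 8/64 + 1/64 + 4/64 + 32/64 + 2/64 = 74/64 = 1.15625.
Kraft's inequality requires Σ ≤ 1; here Σ = 1.15625 > 1, so no such prefix code exists.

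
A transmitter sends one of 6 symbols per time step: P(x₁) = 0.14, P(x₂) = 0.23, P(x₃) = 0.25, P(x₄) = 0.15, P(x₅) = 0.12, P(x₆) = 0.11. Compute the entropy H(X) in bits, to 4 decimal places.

H = −Σ pᵢ log₂ pᵢ.
−0.14·log₂(0.14) = 0.3971
−0.23·log₂(0.23) = 0.4877
−0.25·log₂(0.25) = 0.5000
−0.15·log₂(0.15) = 0.4105
−0.12·log₂(0.12) = 0.3671
−0.11·log₂(0.11) = 0.3503
Sum ≈ 2.5127 → 2.5127 bits.

2.5127 bits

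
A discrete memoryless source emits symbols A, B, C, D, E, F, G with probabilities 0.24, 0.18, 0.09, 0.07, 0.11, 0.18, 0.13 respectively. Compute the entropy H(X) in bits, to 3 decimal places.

2.699 bits

H = −Σ pᵢ log₂ pᵢ.
−0.24·log₂(0.24) = 0.4941
−0.18·log₂(0.18) = 0.4453
−0.09·log₂(0.09) = 0.3127
−0.07·log₂(0.07) = 0.2686
−0.11·log₂(0.11) = 0.3503
−0.18·log₂(0.18) = 0.4453
−0.13·log₂(0.13) = 0.3826
Sum ≈ 2.6989 → 2.699 bits.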